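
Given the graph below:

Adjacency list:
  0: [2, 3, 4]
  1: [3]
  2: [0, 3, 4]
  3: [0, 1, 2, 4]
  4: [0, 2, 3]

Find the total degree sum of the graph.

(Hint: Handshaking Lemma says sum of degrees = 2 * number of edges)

Count edges: 7 edges.
By Handshaking Lemma: sum of degrees = 2 * 7 = 14.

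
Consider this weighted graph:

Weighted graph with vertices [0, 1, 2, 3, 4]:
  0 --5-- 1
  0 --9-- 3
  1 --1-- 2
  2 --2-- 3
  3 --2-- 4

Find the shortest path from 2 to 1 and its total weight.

Using Dijkstra's algorithm from vertex 2:
Shortest path: 2 -> 1
Total weight: 1 = 1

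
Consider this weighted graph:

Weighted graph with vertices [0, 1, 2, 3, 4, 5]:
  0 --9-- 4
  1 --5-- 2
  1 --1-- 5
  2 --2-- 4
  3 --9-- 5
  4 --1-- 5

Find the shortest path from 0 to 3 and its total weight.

Using Dijkstra's algorithm from vertex 0:
Shortest path: 0 -> 4 -> 5 -> 3
Total weight: 9 + 1 + 9 = 19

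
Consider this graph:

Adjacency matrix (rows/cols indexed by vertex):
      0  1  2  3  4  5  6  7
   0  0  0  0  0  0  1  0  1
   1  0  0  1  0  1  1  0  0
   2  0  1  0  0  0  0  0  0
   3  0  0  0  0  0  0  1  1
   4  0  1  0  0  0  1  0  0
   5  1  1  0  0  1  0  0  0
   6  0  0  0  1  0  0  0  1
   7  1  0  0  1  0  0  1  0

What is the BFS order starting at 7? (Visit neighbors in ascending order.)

BFS from vertex 7 (neighbors processed in ascending order):
Visit order: 7, 0, 3, 6, 5, 1, 4, 2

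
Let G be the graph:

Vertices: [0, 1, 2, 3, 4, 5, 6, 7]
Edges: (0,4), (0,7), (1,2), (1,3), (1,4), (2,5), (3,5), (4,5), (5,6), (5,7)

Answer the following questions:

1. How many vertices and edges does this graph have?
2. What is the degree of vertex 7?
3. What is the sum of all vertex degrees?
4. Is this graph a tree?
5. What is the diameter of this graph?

Count: 8 vertices, 10 edges.
Vertex 7 has neighbors [0, 5], degree = 2.
Handshaking lemma: 2 * 10 = 20.
A tree on 8 vertices has 7 edges. This graph has 10 edges (3 extra). Not a tree.
Diameter (longest shortest path) = 3.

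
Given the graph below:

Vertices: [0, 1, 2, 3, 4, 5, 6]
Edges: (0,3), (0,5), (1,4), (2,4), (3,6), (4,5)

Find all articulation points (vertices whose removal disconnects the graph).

An articulation point is a vertex whose removal disconnects the graph.
Articulation points: [0, 3, 4, 5]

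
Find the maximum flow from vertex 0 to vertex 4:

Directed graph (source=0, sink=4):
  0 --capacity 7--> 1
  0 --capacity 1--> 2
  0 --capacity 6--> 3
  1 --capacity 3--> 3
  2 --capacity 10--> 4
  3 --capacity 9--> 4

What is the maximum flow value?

Computing max flow:
  Flow on (0->1): 3/7
  Flow on (0->2): 1/1
  Flow on (0->3): 6/6
  Flow on (1->3): 3/3
  Flow on (2->4): 1/10
  Flow on (3->4): 9/9
Maximum flow = 10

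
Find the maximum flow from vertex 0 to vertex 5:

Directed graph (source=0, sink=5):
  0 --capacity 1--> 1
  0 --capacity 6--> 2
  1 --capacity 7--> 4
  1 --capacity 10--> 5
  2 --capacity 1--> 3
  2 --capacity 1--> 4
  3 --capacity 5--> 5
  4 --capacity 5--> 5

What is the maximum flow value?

Computing max flow:
  Flow on (0->1): 1/1
  Flow on (0->2): 2/6
  Flow on (1->5): 1/10
  Flow on (2->3): 1/1
  Flow on (2->4): 1/1
  Flow on (3->5): 1/5
  Flow on (4->5): 1/5
Maximum flow = 3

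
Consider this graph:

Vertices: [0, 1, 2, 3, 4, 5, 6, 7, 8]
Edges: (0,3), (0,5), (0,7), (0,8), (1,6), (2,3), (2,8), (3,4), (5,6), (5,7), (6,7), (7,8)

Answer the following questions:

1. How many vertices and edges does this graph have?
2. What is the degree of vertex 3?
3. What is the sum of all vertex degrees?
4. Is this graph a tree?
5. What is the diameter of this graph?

Count: 9 vertices, 12 edges.
Vertex 3 has neighbors [0, 2, 4], degree = 3.
Handshaking lemma: 2 * 12 = 24.
A tree on 9 vertices has 8 edges. This graph has 12 edges (4 extra). Not a tree.
Diameter (longest shortest path) = 5.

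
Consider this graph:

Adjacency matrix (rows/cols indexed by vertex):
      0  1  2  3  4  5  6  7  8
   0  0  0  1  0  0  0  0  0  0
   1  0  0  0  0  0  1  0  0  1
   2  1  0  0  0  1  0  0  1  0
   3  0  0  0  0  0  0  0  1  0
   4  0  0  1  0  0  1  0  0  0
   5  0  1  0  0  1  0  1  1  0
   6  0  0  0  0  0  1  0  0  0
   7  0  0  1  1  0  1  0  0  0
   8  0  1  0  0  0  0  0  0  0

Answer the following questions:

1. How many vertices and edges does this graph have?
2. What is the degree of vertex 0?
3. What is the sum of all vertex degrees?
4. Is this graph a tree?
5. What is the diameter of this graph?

Count: 9 vertices, 9 edges.
Vertex 0 has neighbors [2], degree = 1.
Handshaking lemma: 2 * 9 = 18.
A tree on 9 vertices has 8 edges. This graph has 9 edges (1 extra). Not a tree.
Diameter (longest shortest path) = 5.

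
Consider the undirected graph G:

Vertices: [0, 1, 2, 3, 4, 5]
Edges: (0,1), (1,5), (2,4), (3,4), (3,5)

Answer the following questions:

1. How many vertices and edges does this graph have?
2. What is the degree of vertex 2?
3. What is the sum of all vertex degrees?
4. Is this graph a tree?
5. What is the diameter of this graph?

Count: 6 vertices, 5 edges.
Vertex 2 has neighbors [4], degree = 1.
Handshaking lemma: 2 * 5 = 10.
A graph is a tree iff it is connected and has exactly n-1 edges. This graph is connected (all 6 vertices in one component) and has 6-1 = 5 edges. It is a tree.
Diameter (longest shortest path) = 5.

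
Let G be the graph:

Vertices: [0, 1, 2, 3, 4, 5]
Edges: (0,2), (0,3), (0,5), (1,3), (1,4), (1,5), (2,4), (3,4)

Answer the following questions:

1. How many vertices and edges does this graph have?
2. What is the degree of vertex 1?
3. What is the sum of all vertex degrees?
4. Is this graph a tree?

Count: 6 vertices, 8 edges.
Vertex 1 has neighbors [3, 4, 5], degree = 3.
Handshaking lemma: 2 * 8 = 16.
A tree on 6 vertices has 5 edges. This graph has 8 edges (3 extra). Not a tree.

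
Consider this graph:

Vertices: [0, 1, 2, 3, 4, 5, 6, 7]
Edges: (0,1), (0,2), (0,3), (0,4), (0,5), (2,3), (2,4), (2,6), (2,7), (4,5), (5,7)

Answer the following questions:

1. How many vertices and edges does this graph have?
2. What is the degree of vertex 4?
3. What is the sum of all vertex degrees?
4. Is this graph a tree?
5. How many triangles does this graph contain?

Count: 8 vertices, 11 edges.
Vertex 4 has neighbors [0, 2, 5], degree = 3.
Handshaking lemma: 2 * 11 = 22.
A tree on 8 vertices has 7 edges. This graph has 11 edges (4 extra). Not a tree.
Number of triangles = 3.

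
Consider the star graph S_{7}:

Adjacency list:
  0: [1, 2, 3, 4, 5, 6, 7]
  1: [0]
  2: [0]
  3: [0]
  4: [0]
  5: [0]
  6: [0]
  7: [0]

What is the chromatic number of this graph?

S_{7} has one hub adjacent to 7 leaves; leaves are pairwise non-adjacent.
Color the hub 0 and every leaf 1.
Chromatic number = 2.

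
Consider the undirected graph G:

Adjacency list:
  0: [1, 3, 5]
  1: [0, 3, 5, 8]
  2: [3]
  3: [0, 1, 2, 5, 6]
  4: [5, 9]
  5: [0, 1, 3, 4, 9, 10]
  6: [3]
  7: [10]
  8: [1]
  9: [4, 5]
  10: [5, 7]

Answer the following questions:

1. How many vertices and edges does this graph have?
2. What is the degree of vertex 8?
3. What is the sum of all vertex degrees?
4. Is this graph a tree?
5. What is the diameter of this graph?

Count: 11 vertices, 14 edges.
Vertex 8 has neighbors [1], degree = 1.
Handshaking lemma: 2 * 14 = 28.
A tree on 11 vertices has 10 edges. This graph has 14 edges (4 extra). Not a tree.
Diameter (longest shortest path) = 4.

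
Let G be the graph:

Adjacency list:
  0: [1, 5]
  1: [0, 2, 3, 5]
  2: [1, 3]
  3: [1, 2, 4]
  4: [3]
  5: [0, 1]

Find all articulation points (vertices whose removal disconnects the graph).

An articulation point is a vertex whose removal disconnects the graph.
Articulation points: [1, 3]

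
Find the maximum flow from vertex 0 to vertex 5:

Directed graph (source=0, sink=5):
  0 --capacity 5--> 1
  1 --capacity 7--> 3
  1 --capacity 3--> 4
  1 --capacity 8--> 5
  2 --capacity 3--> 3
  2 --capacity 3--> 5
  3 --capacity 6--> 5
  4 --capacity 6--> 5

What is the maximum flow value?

Computing max flow:
  Flow on (0->1): 5/5
  Flow on (1->5): 5/8
Maximum flow = 5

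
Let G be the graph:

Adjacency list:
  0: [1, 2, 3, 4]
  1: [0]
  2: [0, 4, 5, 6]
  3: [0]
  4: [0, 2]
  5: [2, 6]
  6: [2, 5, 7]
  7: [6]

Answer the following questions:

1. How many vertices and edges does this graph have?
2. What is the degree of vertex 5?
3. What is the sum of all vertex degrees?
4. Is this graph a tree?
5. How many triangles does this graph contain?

Count: 8 vertices, 9 edges.
Vertex 5 has neighbors [2, 6], degree = 2.
Handshaking lemma: 2 * 9 = 18.
A tree on 8 vertices has 7 edges. This graph has 9 edges (2 extra). Not a tree.
Number of triangles = 2.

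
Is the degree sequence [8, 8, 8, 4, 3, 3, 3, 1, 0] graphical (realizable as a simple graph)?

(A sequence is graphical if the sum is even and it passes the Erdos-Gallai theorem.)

Sum of degrees = 38. Sum is even but fails Erdos-Gallai. The sequence is NOT graphical.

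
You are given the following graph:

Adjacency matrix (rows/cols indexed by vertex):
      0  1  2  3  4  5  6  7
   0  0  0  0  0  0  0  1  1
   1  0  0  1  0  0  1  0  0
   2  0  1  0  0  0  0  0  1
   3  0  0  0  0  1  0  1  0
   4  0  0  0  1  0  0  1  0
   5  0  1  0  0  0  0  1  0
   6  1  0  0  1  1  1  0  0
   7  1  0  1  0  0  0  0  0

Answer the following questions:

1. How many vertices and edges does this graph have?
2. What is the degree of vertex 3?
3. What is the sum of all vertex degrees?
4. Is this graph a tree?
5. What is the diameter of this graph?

Count: 8 vertices, 9 edges.
Vertex 3 has neighbors [4, 6], degree = 2.
Handshaking lemma: 2 * 9 = 18.
A tree on 8 vertices has 7 edges. This graph has 9 edges (2 extra). Not a tree.
Diameter (longest shortest path) = 4.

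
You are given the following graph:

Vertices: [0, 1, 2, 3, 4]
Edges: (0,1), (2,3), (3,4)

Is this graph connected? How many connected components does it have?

Checking connectivity: the graph has 2 connected component(s).
Components: [[0, 1], [2, 3, 4]]. The graph is NOT connected.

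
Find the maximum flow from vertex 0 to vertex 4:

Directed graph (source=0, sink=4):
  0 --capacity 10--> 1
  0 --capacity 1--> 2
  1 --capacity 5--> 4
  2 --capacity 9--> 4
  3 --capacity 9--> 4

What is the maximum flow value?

Computing max flow:
  Flow on (0->1): 5/10
  Flow on (0->2): 1/1
  Flow on (1->4): 5/5
  Flow on (2->4): 1/9
Maximum flow = 6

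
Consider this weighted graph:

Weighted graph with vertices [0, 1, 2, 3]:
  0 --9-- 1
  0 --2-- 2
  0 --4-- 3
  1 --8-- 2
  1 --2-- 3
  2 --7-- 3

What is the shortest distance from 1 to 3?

Using Dijkstra's algorithm from vertex 1:
Shortest path: 1 -> 3
Total weight: 2 = 2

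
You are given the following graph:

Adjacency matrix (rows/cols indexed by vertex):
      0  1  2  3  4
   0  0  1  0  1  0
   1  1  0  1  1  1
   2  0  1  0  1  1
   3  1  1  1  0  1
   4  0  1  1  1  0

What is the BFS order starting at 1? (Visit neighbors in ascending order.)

BFS from vertex 1 (neighbors processed in ascending order):
Visit order: 1, 0, 2, 3, 4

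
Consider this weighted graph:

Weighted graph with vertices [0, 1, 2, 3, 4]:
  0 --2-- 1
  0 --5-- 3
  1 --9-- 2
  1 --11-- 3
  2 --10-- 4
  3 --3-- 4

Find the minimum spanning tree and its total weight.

Applying Kruskal's algorithm (sort edges by weight, add if no cycle):
  Add (0,1) w=2
  Add (3,4) w=3
  Add (0,3) w=5
  Add (1,2) w=9
  Skip (2,4) w=10 (creates cycle)
  Skip (1,3) w=11 (creates cycle)
MST weight = 19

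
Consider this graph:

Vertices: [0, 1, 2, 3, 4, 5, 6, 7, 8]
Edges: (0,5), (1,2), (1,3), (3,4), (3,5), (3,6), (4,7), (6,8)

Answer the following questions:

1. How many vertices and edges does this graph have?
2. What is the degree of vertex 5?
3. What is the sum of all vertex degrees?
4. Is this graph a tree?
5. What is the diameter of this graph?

Count: 9 vertices, 8 edges.
Vertex 5 has neighbors [0, 3], degree = 2.
Handshaking lemma: 2 * 8 = 16.
A graph is a tree iff it is connected and has exactly n-1 edges. This graph is connected (all 9 vertices in one component) and has 9-1 = 8 edges. It is a tree.
Diameter (longest shortest path) = 4.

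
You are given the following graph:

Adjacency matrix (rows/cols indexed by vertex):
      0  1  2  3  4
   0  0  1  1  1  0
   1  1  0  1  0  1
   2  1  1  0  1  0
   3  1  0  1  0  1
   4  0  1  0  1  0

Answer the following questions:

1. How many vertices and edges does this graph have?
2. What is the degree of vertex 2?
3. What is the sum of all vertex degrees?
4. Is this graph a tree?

Count: 5 vertices, 7 edges.
Vertex 2 has neighbors [0, 1, 3], degree = 3.
Handshaking lemma: 2 * 7 = 14.
A tree on 5 vertices has 4 edges. This graph has 7 edges (3 extra). Not a tree.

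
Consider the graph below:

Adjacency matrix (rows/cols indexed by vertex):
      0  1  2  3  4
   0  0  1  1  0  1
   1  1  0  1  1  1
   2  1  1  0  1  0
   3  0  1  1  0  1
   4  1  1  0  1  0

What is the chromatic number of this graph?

The graph has a maximum clique of size 3 (lower bound on chromatic number).
A valid 3-coloring: {0: 1, 1: 0, 2: 2, 3: 1, 4: 2}.
Chromatic number = 3.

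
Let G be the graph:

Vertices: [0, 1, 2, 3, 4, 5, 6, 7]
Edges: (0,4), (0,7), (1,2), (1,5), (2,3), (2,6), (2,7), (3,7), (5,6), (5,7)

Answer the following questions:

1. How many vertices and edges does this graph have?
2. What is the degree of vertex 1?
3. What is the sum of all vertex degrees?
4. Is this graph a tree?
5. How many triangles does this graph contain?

Count: 8 vertices, 10 edges.
Vertex 1 has neighbors [2, 5], degree = 2.
Handshaking lemma: 2 * 10 = 20.
A tree on 8 vertices has 7 edges. This graph has 10 edges (3 extra). Not a tree.
Number of triangles = 1.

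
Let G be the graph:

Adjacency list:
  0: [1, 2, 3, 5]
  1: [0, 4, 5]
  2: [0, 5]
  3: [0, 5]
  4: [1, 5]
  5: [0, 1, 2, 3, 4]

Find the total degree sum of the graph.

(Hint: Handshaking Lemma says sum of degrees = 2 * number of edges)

Count edges: 9 edges.
By Handshaking Lemma: sum of degrees = 2 * 9 = 18.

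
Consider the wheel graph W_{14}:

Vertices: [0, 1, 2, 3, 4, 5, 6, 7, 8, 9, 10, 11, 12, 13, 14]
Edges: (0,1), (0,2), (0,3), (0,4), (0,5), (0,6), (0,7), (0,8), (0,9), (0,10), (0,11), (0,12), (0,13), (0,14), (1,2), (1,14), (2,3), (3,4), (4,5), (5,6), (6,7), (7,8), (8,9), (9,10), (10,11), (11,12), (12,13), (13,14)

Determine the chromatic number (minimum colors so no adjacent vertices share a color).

W_{14} = C_{14} plus a hub adjacent to every cycle vertex.
The outer cycle needs 2 colors (even cycle); the hub is adjacent to all of them so needs a fresh color.
Chromatic number = 2 + 1 = 3.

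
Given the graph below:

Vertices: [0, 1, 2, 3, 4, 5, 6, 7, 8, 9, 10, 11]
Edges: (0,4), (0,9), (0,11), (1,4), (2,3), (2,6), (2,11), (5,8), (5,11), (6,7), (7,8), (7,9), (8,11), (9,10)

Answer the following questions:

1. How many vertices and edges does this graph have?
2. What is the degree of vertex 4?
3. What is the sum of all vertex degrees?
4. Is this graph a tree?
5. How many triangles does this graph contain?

Count: 12 vertices, 14 edges.
Vertex 4 has neighbors [0, 1], degree = 2.
Handshaking lemma: 2 * 14 = 28.
A tree on 12 vertices has 11 edges. This graph has 14 edges (3 extra). Not a tree.
Number of triangles = 1.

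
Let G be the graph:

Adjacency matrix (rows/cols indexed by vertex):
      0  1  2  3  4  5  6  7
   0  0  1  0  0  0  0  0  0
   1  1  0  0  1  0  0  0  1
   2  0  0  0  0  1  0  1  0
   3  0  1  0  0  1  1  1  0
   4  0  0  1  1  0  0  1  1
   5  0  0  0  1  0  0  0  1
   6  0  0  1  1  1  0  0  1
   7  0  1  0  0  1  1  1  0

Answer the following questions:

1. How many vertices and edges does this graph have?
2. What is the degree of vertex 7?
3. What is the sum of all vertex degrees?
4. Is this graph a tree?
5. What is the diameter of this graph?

Count: 8 vertices, 12 edges.
Vertex 7 has neighbors [1, 4, 5, 6], degree = 4.
Handshaking lemma: 2 * 12 = 24.
A tree on 8 vertices has 7 edges. This graph has 12 edges (5 extra). Not a tree.
Diameter (longest shortest path) = 4.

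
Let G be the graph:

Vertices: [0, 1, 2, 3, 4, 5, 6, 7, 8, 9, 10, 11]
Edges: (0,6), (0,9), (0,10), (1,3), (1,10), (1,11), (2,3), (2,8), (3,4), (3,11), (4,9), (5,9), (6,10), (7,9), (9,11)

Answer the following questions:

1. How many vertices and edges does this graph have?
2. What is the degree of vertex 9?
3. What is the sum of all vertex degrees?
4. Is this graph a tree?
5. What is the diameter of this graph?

Count: 12 vertices, 15 edges.
Vertex 9 has neighbors [0, 4, 5, 7, 11], degree = 5.
Handshaking lemma: 2 * 15 = 30.
A tree on 12 vertices has 11 edges. This graph has 15 edges (4 extra). Not a tree.
Diameter (longest shortest path) = 5.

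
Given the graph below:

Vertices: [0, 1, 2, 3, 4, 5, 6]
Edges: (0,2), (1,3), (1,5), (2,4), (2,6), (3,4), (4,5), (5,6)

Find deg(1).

Vertex 1 has neighbors [3, 5], so deg(1) = 2.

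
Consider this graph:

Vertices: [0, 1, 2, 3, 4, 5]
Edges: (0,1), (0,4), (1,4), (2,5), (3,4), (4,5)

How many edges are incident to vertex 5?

Vertex 5 has neighbors [2, 4], so deg(5) = 2.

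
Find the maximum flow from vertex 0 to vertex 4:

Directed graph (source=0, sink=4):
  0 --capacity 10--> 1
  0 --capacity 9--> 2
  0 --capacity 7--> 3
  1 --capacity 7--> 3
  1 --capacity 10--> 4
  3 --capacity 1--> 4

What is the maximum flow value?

Computing max flow:
  Flow on (0->1): 10/10
  Flow on (0->3): 1/7
  Flow on (1->4): 10/10
  Flow on (3->4): 1/1
Maximum flow = 11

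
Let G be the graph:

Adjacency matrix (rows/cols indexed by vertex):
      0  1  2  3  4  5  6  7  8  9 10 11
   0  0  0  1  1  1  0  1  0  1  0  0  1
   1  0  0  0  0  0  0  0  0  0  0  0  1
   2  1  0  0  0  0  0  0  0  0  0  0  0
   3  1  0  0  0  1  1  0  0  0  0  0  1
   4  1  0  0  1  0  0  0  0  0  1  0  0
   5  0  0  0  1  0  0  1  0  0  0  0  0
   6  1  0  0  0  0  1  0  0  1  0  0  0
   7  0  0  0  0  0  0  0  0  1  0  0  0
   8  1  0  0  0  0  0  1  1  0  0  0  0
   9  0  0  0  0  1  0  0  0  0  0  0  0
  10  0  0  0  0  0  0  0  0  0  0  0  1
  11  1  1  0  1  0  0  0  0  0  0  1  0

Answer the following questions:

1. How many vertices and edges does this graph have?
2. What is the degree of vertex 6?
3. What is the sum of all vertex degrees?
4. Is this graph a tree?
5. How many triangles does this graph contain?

Count: 12 vertices, 15 edges.
Vertex 6 has neighbors [0, 5, 8], degree = 3.
Handshaking lemma: 2 * 15 = 30.
A tree on 12 vertices has 11 edges. This graph has 15 edges (4 extra). Not a tree.
Number of triangles = 3.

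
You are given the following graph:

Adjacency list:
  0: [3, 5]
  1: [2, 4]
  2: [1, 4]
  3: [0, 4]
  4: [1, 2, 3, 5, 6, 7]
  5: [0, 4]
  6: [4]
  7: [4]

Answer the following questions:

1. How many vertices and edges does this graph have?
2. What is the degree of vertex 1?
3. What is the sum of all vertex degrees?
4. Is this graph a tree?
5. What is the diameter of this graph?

Count: 8 vertices, 9 edges.
Vertex 1 has neighbors [2, 4], degree = 2.
Handshaking lemma: 2 * 9 = 18.
A tree on 8 vertices has 7 edges. This graph has 9 edges (2 extra). Not a tree.
Diameter (longest shortest path) = 3.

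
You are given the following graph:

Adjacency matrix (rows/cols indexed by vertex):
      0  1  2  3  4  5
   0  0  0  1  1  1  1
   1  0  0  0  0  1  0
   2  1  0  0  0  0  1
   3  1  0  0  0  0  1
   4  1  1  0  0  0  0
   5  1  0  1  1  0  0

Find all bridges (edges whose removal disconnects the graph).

A bridge is an edge whose removal increases the number of connected components.
Bridges found: (0,4), (1,4)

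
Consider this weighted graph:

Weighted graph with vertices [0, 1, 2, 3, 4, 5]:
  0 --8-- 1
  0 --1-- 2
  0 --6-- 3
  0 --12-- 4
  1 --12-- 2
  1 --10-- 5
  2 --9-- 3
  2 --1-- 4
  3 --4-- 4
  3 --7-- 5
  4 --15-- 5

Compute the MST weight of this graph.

Applying Kruskal's algorithm (sort edges by weight, add if no cycle):
  Add (0,2) w=1
  Add (2,4) w=1
  Add (3,4) w=4
  Skip (0,3) w=6 (creates cycle)
  Add (3,5) w=7
  Add (0,1) w=8
  Skip (2,3) w=9 (creates cycle)
  Skip (1,5) w=10 (creates cycle)
  Skip (0,4) w=12 (creates cycle)
  Skip (1,2) w=12 (creates cycle)
  Skip (4,5) w=15 (creates cycle)
MST weight = 21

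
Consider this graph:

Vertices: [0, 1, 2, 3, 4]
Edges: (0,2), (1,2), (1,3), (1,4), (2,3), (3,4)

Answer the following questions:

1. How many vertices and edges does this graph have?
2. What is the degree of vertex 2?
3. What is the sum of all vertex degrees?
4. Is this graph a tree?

Count: 5 vertices, 6 edges.
Vertex 2 has neighbors [0, 1, 3], degree = 3.
Handshaking lemma: 2 * 6 = 12.
A tree on 5 vertices has 4 edges. This graph has 6 edges (2 extra). Not a tree.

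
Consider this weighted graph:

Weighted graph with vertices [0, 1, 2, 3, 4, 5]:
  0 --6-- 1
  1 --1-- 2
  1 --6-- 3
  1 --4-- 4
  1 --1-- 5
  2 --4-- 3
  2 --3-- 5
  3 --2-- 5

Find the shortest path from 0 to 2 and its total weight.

Using Dijkstra's algorithm from vertex 0:
Shortest path: 0 -> 1 -> 2
Total weight: 6 + 1 = 7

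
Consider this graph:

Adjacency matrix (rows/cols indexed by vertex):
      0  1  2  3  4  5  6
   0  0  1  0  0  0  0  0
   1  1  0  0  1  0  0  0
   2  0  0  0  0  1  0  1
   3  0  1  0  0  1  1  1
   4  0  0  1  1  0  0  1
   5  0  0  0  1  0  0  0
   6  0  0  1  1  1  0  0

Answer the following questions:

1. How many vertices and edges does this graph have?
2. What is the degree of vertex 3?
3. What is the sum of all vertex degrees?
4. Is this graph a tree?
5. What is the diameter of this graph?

Count: 7 vertices, 8 edges.
Vertex 3 has neighbors [1, 4, 5, 6], degree = 4.
Handshaking lemma: 2 * 8 = 16.
A tree on 7 vertices has 6 edges. This graph has 8 edges (2 extra). Not a tree.
Diameter (longest shortest path) = 4.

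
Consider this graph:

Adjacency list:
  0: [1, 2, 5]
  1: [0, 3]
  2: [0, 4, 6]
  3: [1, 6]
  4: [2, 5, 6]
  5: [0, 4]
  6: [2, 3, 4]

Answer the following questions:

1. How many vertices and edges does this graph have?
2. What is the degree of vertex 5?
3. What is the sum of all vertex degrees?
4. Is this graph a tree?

Count: 7 vertices, 9 edges.
Vertex 5 has neighbors [0, 4], degree = 2.
Handshaking lemma: 2 * 9 = 18.
A tree on 7 vertices has 6 edges. This graph has 9 edges (3 extra). Not a tree.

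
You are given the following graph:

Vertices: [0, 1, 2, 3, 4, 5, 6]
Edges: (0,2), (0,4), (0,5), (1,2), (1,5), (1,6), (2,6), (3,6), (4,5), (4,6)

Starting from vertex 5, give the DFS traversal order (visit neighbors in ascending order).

DFS from vertex 5 (neighbors processed in ascending order):
Visit order: 5, 0, 2, 1, 6, 3, 4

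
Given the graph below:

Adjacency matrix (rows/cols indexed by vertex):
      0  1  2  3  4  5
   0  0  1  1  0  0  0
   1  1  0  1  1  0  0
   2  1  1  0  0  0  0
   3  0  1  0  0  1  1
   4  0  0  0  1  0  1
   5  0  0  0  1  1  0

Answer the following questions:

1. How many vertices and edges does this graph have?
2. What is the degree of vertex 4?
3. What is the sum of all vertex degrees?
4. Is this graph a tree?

Count: 6 vertices, 7 edges.
Vertex 4 has neighbors [3, 5], degree = 2.
Handshaking lemma: 2 * 7 = 14.
A tree on 6 vertices has 5 edges. This graph has 7 edges (2 extra). Not a tree.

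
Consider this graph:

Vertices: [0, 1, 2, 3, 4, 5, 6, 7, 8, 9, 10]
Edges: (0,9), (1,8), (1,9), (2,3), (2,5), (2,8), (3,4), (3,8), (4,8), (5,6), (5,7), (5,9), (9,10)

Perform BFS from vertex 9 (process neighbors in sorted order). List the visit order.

BFS from vertex 9 (neighbors processed in ascending order):
Visit order: 9, 0, 1, 5, 10, 8, 2, 6, 7, 3, 4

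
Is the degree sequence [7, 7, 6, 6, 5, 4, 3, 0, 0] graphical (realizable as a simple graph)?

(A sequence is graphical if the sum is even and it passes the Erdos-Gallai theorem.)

Sum of degrees = 38. Sum is even but fails Erdos-Gallai. The sequence is NOT graphical.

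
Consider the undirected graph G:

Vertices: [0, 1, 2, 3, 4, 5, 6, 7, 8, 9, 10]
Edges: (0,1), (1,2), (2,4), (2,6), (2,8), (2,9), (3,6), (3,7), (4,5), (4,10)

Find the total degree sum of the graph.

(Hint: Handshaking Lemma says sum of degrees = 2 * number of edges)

Count edges: 10 edges.
By Handshaking Lemma: sum of degrees = 2 * 10 = 20.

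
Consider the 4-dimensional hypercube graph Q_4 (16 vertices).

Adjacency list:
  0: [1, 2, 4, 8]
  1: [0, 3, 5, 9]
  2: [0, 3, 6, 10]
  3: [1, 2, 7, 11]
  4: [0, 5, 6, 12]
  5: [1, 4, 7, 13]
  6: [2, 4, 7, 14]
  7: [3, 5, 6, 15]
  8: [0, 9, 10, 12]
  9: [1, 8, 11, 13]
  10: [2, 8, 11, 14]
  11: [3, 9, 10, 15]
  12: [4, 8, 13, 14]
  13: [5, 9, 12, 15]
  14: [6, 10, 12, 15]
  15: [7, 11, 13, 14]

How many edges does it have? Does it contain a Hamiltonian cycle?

Q_4 has 16 * 4 / 2 = 32 edges.
Q_4 (d >= 2) always has a Hamiltonian cycle: a 4-bit cyclic Gray code visits every vertex exactly once and returns to the start.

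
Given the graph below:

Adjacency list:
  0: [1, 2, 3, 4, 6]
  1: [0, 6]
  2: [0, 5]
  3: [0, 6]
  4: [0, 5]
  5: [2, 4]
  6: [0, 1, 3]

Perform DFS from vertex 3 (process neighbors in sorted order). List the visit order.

DFS from vertex 3 (neighbors processed in ascending order):
Visit order: 3, 0, 1, 6, 2, 5, 4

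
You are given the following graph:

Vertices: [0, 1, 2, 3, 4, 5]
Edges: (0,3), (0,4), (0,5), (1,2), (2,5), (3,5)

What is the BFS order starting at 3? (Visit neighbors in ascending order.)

BFS from vertex 3 (neighbors processed in ascending order):
Visit order: 3, 0, 5, 4, 2, 1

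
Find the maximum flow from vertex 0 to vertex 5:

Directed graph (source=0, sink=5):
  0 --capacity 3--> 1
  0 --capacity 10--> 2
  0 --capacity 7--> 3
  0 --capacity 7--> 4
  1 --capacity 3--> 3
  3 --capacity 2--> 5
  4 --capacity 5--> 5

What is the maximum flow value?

Computing max flow:
  Flow on (0->3): 2/7
  Flow on (0->4): 5/7
  Flow on (3->5): 2/2
  Flow on (4->5): 5/5
Maximum flow = 7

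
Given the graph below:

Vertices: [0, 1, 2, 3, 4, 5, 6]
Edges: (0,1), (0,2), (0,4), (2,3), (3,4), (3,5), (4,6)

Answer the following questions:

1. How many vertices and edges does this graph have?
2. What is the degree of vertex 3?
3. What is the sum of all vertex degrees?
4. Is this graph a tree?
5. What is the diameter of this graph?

Count: 7 vertices, 7 edges.
Vertex 3 has neighbors [2, 4, 5], degree = 3.
Handshaking lemma: 2 * 7 = 14.
A tree on 7 vertices has 6 edges. This graph has 7 edges (1 extra). Not a tree.
Diameter (longest shortest path) = 4.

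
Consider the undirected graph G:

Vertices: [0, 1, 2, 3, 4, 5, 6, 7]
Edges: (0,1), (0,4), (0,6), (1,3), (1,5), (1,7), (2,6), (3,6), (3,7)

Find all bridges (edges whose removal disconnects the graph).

A bridge is an edge whose removal increases the number of connected components.
Bridges found: (0,4), (1,5), (2,6)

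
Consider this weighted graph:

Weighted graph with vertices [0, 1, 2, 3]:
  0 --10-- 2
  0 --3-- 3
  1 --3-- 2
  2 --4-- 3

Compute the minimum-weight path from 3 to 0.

Using Dijkstra's algorithm from vertex 3:
Shortest path: 3 -> 0
Total weight: 3 = 3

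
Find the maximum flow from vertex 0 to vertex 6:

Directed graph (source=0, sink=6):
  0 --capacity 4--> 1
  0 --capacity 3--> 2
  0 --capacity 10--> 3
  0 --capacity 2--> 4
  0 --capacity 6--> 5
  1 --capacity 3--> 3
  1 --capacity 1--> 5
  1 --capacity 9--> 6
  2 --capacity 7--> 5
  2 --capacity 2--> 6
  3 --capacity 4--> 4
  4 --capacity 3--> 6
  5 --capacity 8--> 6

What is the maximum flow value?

Computing max flow:
  Flow on (0->1): 4/4
  Flow on (0->2): 3/3
  Flow on (0->3): 3/10
  Flow on (0->5): 6/6
  Flow on (1->6): 4/9
  Flow on (2->5): 1/7
  Flow on (2->6): 2/2
  Flow on (3->4): 3/4
  Flow on (4->6): 3/3
  Flow on (5->6): 7/8
Maximum flow = 16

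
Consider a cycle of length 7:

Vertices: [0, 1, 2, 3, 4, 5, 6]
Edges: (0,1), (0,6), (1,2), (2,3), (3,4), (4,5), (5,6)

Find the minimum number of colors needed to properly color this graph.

This is an odd cycle (C_7). Odd cycles are not bipartite (any 2-coloring forces two adjacent vertices to match), and 3 colors suffice.
Chromatic number = 3.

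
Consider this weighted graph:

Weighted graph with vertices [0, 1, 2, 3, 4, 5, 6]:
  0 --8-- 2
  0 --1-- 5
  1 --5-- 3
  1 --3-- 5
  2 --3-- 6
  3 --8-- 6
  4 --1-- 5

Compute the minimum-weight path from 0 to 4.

Using Dijkstra's algorithm from vertex 0:
Shortest path: 0 -> 5 -> 4
Total weight: 1 + 1 = 2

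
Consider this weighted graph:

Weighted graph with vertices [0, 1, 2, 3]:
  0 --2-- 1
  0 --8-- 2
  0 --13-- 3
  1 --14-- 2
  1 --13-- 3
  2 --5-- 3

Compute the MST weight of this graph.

Applying Kruskal's algorithm (sort edges by weight, add if no cycle):
  Add (0,1) w=2
  Add (2,3) w=5
  Add (0,2) w=8
  Skip (0,3) w=13 (creates cycle)
  Skip (1,3) w=13 (creates cycle)
  Skip (1,2) w=14 (creates cycle)
MST weight = 15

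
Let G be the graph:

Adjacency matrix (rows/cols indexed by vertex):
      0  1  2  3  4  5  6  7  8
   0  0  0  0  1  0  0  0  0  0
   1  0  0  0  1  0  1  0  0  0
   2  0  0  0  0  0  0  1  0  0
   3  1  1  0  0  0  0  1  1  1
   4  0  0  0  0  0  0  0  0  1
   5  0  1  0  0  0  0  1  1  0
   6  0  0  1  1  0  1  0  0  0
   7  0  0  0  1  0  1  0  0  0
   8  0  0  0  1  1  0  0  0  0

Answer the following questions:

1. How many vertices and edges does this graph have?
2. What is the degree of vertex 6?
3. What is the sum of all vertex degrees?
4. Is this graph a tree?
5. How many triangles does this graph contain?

Count: 9 vertices, 10 edges.
Vertex 6 has neighbors [2, 3, 5], degree = 3.
Handshaking lemma: 2 * 10 = 20.
A tree on 9 vertices has 8 edges. This graph has 10 edges (2 extra). Not a tree.
Number of triangles = 0.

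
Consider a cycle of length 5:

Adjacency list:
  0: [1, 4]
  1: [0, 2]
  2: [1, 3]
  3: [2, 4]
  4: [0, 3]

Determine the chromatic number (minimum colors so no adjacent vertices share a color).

This is an odd cycle (C_5). Odd cycles are not bipartite (any 2-coloring forces two adjacent vertices to match), and 3 colors suffice.
Chromatic number = 3.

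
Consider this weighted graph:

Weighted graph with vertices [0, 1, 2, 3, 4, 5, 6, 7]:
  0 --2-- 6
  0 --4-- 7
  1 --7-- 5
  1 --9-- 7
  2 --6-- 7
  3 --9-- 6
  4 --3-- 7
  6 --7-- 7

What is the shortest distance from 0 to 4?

Using Dijkstra's algorithm from vertex 0:
Shortest path: 0 -> 7 -> 4
Total weight: 4 + 3 = 7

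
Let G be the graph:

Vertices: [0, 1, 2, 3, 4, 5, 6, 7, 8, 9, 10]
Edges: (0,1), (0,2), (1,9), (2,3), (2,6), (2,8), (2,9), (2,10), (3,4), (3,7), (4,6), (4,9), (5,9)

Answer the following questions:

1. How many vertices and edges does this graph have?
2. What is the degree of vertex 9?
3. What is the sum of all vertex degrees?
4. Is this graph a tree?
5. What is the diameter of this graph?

Count: 11 vertices, 13 edges.
Vertex 9 has neighbors [1, 2, 4, 5], degree = 4.
Handshaking lemma: 2 * 13 = 26.
A tree on 11 vertices has 10 edges. This graph has 13 edges (3 extra). Not a tree.
Diameter (longest shortest path) = 4.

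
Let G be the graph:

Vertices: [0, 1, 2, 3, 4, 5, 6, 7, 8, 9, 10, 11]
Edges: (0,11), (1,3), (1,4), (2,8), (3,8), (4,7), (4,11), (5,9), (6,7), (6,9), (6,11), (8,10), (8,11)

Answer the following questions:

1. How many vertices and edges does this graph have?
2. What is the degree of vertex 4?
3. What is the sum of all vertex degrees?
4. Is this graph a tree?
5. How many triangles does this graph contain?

Count: 12 vertices, 13 edges.
Vertex 4 has neighbors [1, 7, 11], degree = 3.
Handshaking lemma: 2 * 13 = 26.
A tree on 12 vertices has 11 edges. This graph has 13 edges (2 extra). Not a tree.
Number of triangles = 0.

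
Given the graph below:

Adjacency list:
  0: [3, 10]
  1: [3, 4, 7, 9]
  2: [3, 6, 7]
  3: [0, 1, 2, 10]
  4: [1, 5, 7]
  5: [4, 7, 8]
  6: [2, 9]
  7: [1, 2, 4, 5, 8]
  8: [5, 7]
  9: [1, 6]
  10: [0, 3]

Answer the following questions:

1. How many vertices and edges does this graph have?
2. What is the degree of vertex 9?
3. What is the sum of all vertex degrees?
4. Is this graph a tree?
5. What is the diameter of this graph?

Count: 11 vertices, 16 edges.
Vertex 9 has neighbors [1, 6], degree = 2.
Handshaking lemma: 2 * 16 = 32.
A tree on 11 vertices has 10 edges. This graph has 16 edges (6 extra). Not a tree.
Diameter (longest shortest path) = 4.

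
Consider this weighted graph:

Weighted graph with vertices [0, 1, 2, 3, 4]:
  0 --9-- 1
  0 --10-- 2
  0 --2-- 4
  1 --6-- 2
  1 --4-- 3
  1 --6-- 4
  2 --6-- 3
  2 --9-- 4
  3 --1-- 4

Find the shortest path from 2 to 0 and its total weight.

Using Dijkstra's algorithm from vertex 2:
Shortest path: 2 -> 3 -> 4 -> 0
Total weight: 6 + 1 + 2 = 9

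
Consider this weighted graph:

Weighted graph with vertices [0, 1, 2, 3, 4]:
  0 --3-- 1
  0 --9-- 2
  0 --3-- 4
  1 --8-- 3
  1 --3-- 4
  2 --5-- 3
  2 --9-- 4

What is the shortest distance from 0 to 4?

Using Dijkstra's algorithm from vertex 0:
Shortest path: 0 -> 4
Total weight: 3 = 3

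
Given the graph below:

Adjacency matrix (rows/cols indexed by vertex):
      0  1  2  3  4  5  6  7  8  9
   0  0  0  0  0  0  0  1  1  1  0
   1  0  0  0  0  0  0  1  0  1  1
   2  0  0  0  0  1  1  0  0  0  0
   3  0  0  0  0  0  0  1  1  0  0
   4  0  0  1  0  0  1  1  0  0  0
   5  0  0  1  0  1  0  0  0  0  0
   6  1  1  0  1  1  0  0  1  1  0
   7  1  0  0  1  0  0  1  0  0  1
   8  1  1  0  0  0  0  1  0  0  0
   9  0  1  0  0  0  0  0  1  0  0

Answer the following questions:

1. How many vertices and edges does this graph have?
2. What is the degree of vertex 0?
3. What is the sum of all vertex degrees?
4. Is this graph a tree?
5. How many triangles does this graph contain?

Count: 10 vertices, 15 edges.
Vertex 0 has neighbors [6, 7, 8], degree = 3.
Handshaking lemma: 2 * 15 = 30.
A tree on 10 vertices has 9 edges. This graph has 15 edges (6 extra). Not a tree.
Number of triangles = 5.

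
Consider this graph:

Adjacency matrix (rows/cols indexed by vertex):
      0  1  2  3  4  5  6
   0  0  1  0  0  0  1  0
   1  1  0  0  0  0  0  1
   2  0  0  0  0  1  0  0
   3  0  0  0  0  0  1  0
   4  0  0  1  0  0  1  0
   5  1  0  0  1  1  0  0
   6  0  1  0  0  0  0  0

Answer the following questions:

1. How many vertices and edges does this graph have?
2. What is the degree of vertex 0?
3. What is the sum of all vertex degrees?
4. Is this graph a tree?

Count: 7 vertices, 6 edges.
Vertex 0 has neighbors [1, 5], degree = 2.
Handshaking lemma: 2 * 6 = 12.
A graph is a tree iff it is connected and has exactly n-1 edges. This graph is connected (all 7 vertices in one component) and has 7-1 = 6 edges. It is a tree.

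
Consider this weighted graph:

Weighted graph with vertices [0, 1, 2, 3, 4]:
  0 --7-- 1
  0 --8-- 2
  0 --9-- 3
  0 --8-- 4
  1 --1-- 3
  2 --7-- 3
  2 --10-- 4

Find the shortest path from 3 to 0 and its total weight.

Using Dijkstra's algorithm from vertex 3:
Shortest path: 3 -> 1 -> 0
Total weight: 1 + 7 = 8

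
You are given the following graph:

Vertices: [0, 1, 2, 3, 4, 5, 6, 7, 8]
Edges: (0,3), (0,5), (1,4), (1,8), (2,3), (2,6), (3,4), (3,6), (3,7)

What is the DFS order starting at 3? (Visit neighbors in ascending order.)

DFS from vertex 3 (neighbors processed in ascending order):
Visit order: 3, 0, 5, 2, 6, 4, 1, 8, 7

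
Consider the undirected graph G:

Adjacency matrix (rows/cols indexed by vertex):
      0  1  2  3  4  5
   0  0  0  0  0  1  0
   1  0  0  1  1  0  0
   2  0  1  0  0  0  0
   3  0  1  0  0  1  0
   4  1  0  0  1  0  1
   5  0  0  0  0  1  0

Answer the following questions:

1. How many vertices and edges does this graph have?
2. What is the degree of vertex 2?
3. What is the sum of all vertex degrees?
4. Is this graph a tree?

Count: 6 vertices, 5 edges.
Vertex 2 has neighbors [1], degree = 1.
Handshaking lemma: 2 * 5 = 10.
A graph is a tree iff it is connected and has exactly n-1 edges. This graph is connected (all 6 vertices in one component) and has 6-1 = 5 edges. It is a tree.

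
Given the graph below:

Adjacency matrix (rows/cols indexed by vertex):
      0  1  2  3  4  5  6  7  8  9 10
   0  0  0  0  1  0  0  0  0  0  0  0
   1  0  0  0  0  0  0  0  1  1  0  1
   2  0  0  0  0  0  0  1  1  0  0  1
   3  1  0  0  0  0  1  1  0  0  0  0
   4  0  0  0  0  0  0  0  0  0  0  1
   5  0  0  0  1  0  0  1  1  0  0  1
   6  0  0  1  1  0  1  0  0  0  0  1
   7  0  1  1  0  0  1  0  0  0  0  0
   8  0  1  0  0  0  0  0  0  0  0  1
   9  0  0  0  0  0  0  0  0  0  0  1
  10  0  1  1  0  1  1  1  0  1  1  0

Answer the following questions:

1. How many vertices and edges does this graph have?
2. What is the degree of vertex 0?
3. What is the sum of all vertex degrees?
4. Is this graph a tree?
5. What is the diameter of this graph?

Count: 11 vertices, 16 edges.
Vertex 0 has neighbors [3], degree = 1.
Handshaking lemma: 2 * 16 = 32.
A tree on 11 vertices has 10 edges. This graph has 16 edges (6 extra). Not a tree.
Diameter (longest shortest path) = 4.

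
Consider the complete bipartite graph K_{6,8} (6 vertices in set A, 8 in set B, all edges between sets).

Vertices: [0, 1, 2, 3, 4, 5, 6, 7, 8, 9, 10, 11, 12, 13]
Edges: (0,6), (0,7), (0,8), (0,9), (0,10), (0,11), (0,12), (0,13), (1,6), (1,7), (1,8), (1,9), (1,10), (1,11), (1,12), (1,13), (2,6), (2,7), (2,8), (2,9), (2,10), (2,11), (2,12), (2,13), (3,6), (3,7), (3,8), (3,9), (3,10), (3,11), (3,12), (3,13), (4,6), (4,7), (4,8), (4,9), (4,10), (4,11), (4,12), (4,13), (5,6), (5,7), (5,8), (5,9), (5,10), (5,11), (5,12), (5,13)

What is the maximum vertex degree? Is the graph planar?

Set-A vertices have degree 8; set-B vertices have degree 6. Maximum degree = max(6,8) = 8.
K_{6,8} contains K_{3,3} as a subgraph (since both sides have >= 3 vertices); by Kuratowski's theorem it is not planar.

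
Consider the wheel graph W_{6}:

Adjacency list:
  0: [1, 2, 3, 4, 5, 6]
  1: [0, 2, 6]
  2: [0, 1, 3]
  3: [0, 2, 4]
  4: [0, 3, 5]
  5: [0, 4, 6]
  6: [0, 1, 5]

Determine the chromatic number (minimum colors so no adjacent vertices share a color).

W_{6} = C_{6} plus a hub adjacent to every cycle vertex.
The outer cycle needs 2 colors (even cycle); the hub is adjacent to all of them so needs a fresh color.
Chromatic number = 2 + 1 = 3.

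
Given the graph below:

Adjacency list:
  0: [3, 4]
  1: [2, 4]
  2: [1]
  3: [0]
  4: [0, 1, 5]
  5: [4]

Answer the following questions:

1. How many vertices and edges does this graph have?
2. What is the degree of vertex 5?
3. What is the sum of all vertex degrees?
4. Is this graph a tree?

Count: 6 vertices, 5 edges.
Vertex 5 has neighbors [4], degree = 1.
Handshaking lemma: 2 * 5 = 10.
A graph is a tree iff it is connected and has exactly n-1 edges. This graph is connected (all 6 vertices in one component) and has 6-1 = 5 edges. It is a tree.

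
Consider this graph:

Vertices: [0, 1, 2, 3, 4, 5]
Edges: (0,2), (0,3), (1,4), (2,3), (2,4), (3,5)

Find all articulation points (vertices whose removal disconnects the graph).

An articulation point is a vertex whose removal disconnects the graph.
Articulation points: [2, 3, 4]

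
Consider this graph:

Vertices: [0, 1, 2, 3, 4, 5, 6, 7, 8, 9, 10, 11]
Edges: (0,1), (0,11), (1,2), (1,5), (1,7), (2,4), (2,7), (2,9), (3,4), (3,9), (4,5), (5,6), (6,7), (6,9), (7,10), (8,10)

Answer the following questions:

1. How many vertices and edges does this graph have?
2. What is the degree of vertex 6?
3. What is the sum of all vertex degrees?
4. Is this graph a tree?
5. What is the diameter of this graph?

Count: 12 vertices, 16 edges.
Vertex 6 has neighbors [5, 7, 9], degree = 3.
Handshaking lemma: 2 * 16 = 32.
A tree on 12 vertices has 11 edges. This graph has 16 edges (5 extra). Not a tree.
Diameter (longest shortest path) = 5.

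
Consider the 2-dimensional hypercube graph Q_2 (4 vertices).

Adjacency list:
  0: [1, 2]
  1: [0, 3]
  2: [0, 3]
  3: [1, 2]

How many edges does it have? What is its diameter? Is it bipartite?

The 2-dimensional hypercube Q_2 has 4 vertices and each vertex has degree 2.
Total edges = 4 * 2 / 2 = 4.
Diameter = 2 (max Hamming distance between binary labels).
Hypercubes are bipartite (partition by parity of binary representation).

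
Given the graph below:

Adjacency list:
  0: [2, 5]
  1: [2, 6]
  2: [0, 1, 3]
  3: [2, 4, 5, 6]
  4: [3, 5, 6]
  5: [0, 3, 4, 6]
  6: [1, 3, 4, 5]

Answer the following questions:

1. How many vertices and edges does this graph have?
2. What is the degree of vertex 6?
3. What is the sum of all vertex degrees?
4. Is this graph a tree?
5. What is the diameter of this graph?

Count: 7 vertices, 11 edges.
Vertex 6 has neighbors [1, 3, 4, 5], degree = 4.
Handshaking lemma: 2 * 11 = 22.
A tree on 7 vertices has 6 edges. This graph has 11 edges (5 extra). Not a tree.
Diameter (longest shortest path) = 2.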